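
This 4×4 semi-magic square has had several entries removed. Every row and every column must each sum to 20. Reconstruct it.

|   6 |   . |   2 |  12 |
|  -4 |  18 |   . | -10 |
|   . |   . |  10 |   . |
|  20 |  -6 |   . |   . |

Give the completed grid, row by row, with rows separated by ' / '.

6 0 2 12 / -4 18 16 -10 / -2 8 10 4 / 20 -6 -8 14

From row 1, 20 − (6 + 2 + 12) gives (1,2) = 0.
The remaining cell in row 2 is (2,3) = 20 − 4 = 16.
Column 1 must total 20; the given cells sum to 22, so (3,1) = -2.
Column 2: 0 + 18 + (-6) + ? = 20, so (3,2) = 8.
Column 3: 2 + 16 + 10 + ? = 20, so (4,3) = -8.
Row 3 needs 20; the known cells sum to 16, so (3,4) = 4.
Row 4: 20 + (-6) + (-8) + ? = 20, so (4,4) = 14.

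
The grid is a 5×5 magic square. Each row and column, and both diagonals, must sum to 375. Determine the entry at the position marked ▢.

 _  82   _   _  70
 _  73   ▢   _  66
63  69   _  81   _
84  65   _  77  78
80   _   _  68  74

79

The remaining cell in row 4 is (4,3) = 375 − 304 = 71.
Column 2: 82 + 73 + 69 + 65 + ? = 375, so (5,2) = 86.
The remaining cell in column 5 is (3,5) = 375 − 288 = 87.
Using row 3: 63 + 69 + 81 + 87 + ? → (3,3) = 375 − 300 = 75.
The remaining cell in row 5 is (5,3) = 375 − 308 = 67.
The remaining cell in main diagonal is (1,1) = 375 − 299 = 76.
From anti-diagonal, 375 − (70 + 75 + 65 + 80) gives (2,4) = 85.
From column 1, 375 − (76 + 63 + 84 + 80) gives (2,1) = 72.
The remaining cell in column 4 is (1,4) = 375 − 311 = 64.
The remaining cell in row 1 is (1,3) = 375 − 292 = 83.
The remaining cell in row 2 is (2,3) = 375 − 296 = 79.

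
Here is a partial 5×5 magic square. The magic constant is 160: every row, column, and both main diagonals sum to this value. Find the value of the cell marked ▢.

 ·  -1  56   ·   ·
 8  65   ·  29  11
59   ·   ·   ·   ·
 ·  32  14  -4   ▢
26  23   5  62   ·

68

Using row 2: 8 + 65 + 29 + 11 + ? → (2,3) = 160 − 113 = 47.
From row 5, 160 − (26 + 23 + 5 + 62) gives (5,5) = 44.
The remaining cell in column 2 is (3,2) = 160 − 119 = 41.
Column 3 needs 160; the known cells sum to 122, so (3,3) = 38.
The remaining cell in main diagonal is (1,1) = 160 − 143 = 17.
Using anti-diagonal: 29 + 38 + 32 + 26 + ? → (1,5) = 160 − 125 = 35.
From row 1, 160 − (17 + (-1) + 56 + 35) gives (1,4) = 53.
Using column 1: 17 + 8 + 59 + 26 + ? → (4,1) = 160 − 110 = 50.
Column 4 needs 160; the known cells sum to 140, so (3,4) = 20.
Row 3 must total 160; the given cells sum to 158, so (3,5) = 2.
The remaining cell in row 4 is (4,5) = 160 − 92 = 68.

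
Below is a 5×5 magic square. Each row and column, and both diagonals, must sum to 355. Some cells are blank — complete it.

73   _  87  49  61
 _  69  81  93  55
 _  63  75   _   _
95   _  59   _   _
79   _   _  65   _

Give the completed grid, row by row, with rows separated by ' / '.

73 85 87 49 61 / 57 69 81 93 55 / 51 63 75 77 89 / 95 47 59 71 83 / 79 91 53 65 67

Row 1: 73 + 87 + 49 + 61 + ? = 355, so (1,2) = 85.
Using row 2: 69 + 81 + 93 + 55 + ? → (2,1) = 355 − 298 = 57.
Column 1: 73 + 57 + 95 + 79 + ? = 355, so (3,1) = 51.
From column 3, 355 − (87 + 81 + 75 + 59) gives (5,3) = 53.
Anti-diagonal needs 355; the known cells sum to 308, so (4,2) = 47.
Column 2 needs 355; the known cells sum to 264, so (5,2) = 91.
The remaining cell in row 5 is (5,5) = 355 − 288 = 67.
From main diagonal, 355 − (73 + 69 + 75 + 67) gives (4,4) = 71.
Row 4 must total 355; the given cells sum to 272, so (4,5) = 83.
Column 4 must total 355; the given cells sum to 278, so (3,4) = 77.
Using column 5: 61 + 55 + 83 + 67 + ? → (3,5) = 355 − 266 = 89.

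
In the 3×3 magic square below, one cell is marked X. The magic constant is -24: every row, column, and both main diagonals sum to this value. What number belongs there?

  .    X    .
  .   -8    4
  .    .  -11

-2

Row 2 needs -24; the known cells sum to -4, so (2,1) = -20.
Column 3 needs -24; the known cells sum to -7, so (1,3) = -17.
Main diagonal needs -24; the known cells sum to -19, so (1,1) = -5.
The remaining cell in anti-diagonal is (3,1) = -24 − (-25) = 1.
From row 1, -24 − (-5 + (-17)) gives (1,2) = -2.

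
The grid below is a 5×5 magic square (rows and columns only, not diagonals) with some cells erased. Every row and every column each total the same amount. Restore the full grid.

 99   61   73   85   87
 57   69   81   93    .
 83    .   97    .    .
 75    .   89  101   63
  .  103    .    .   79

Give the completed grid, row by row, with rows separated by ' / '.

99 61 73 85 87 / 57 69 81 93 105 / 83 95 97 59 71 / 75 77 89 101 63 / 91 103 65 67 79

Row 1 is already complete: 99 + 61 + 73 + 85 + 87 = 405, so that is the magic constant.
The remaining cell in row 2 is (2,5) = 405 − 300 = 105.
Using row 4: 75 + 89 + 101 + 63 + ? → (4,2) = 405 − 328 = 77.
Column 1: 99 + 57 + 83 + 75 + ? = 405, so (5,1) = 91.
Column 2 needs 405; the known cells sum to 310, so (3,2) = 95.
From column 3, 405 − (73 + 81 + 97 + 89) gives (5,3) = 65.
Column 5: 87 + 105 + 63 + 79 + ? = 405, so (3,5) = 71.
Row 3: 83 + 95 + 97 + 71 + ? = 405, so (3,4) = 59.
Row 5: 91 + 103 + 65 + 79 + ? = 405, so (5,4) = 67.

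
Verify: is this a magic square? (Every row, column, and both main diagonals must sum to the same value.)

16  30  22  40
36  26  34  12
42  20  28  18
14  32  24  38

Yes

Row 1: 16 + 30 + 22 + 40 = 108.
Row 2: 36 + 26 + 34 + 12 = 108.
Row 3: 42 + 20 + 28 + 18 = 108.
Row 4: 14 + 32 + 24 + 38 = 108.
Column 1: 16 + 36 + 42 + 14 = 108.
Column 2: 30 + 26 + 20 + 32 = 108.
Column 3: 22 + 34 + 28 + 24 = 108.
Column 4: 40 + 12 + 18 + 38 = 108.
Main diagonal: 16 + 26 + 28 + 38 = 108.
Anti-diagonal: 40 + 34 + 20 + 14 = 108.
All lines sum to 108.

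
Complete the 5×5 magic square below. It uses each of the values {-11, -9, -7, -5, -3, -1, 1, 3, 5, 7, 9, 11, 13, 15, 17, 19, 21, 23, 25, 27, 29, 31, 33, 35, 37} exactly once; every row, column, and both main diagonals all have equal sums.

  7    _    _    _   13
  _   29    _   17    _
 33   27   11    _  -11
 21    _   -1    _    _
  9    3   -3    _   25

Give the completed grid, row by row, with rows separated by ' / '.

7 -9 35 19 13 / -5 29 23 17 1 / 33 27 11 5 -11 / 21 15 -1 -7 37 / 9 3 -3 31 25

The 25 entries sum to 325, so each line sums to 325/5 = 65.
From row 3, 65 − (33 + 27 + 11 + (-11)) gives (3,4) = 5.
The remaining cell in row 5 is (5,4) = 65 − 34 = 31.
The remaining cell in column 1 is (2,1) = 65 − 70 = -5.
Main diagonal: 7 + 29 + 11 + 25 + ? = 65, so (4,4) = -7.
Using anti-diagonal: 13 + 17 + 11 + 9 + ? → (4,2) = 65 − 50 = 15.
Row 4 must total 65; the given cells sum to 28, so (4,5) = 37.
From column 2, 65 − (29 + 27 + 15 + 3) gives (1,2) = -9.
Column 4 must total 65; the given cells sum to 46, so (1,4) = 19.
From column 5, 65 − (13 + (-11) + 37 + 25) gives (2,5) = 1.
From row 1, 65 − (7 + (-9) + 19 + 13) gives (1,3) = 35.
From row 2, 65 − (-5 + 29 + 17 + 1) gives (2,3) = 23.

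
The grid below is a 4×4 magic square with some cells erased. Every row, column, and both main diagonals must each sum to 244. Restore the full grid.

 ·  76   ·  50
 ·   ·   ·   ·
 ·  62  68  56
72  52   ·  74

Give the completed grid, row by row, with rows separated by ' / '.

48 76 70 50 / 66 54 60 64 / 58 62 68 56 / 72 52 46 74

Using row 3: 62 + 68 + 56 + ? → (3,1) = 244 − 186 = 58.
Using row 4: 72 + 52 + 74 + ? → (4,3) = 244 − 198 = 46.
From column 2, 244 − (76 + 62 + 52) gives (2,2) = 54.
From column 4, 244 − (50 + 56 + 74) gives (2,4) = 64.
Main diagonal must total 244; the given cells sum to 196, so (1,1) = 48.
From anti-diagonal, 244 − (50 + 62 + 72) gives (2,3) = 60.
Row 1: 48 + 76 + 50 + ? = 244, so (1,3) = 70.
Using row 2: 54 + 60 + 64 + ? → (2,1) = 244 − 178 = 66.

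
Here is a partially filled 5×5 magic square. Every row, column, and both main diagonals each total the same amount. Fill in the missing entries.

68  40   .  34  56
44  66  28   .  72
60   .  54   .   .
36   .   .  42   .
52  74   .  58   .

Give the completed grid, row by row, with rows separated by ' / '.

Column 1 is already complete: 68 + 44 + 60 + 36 + 52 = 260, so that is the magic constant.
From row 1, 260 − (68 + 40 + 34 + 56) gives (1,3) = 62.
From row 2, 260 − (44 + 66 + 28 + 72) gives (2,4) = 50.
Using column 4: 34 + 50 + 42 + 58 + ? → (3,4) = 260 − 184 = 76.
Main diagonal must total 260; the given cells sum to 230, so (5,5) = 30.
Anti-diagonal: 56 + 50 + 54 + 52 + ? = 260, so (4,2) = 48.
Row 5 needs 260; the known cells sum to 214, so (5,3) = 46.
From column 2, 260 − (40 + 66 + 48 + 74) gives (3,2) = 32.
Column 3 needs 260; the known cells sum to 190, so (4,3) = 70.
The remaining cell in row 3 is (3,5) = 260 − 222 = 38.
Using row 4: 36 + 48 + 70 + 42 + ? → (4,5) = 260 − 196 = 64.

68 40 62 34 56 / 44 66 28 50 72 / 60 32 54 76 38 / 36 48 70 42 64 / 52 74 46 58 30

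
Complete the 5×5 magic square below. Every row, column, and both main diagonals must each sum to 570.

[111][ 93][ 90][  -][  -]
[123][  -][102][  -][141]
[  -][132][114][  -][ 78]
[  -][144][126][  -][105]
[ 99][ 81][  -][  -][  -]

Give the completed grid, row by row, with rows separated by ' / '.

111 93 90 147 129 / 123 120 102 84 141 / 150 132 114 96 78 / 87 144 126 108 105 / 99 81 138 135 117

From column 2, 570 − (93 + 132 + 144 + 81) gives (2,2) = 120.
The remaining cell in column 3 is (5,3) = 570 − 432 = 138.
Row 2: 123 + 120 + 102 + 141 + ? = 570, so (2,4) = 84.
Using anti-diagonal: 84 + 114 + 144 + 99 + ? → (1,5) = 570 − 441 = 129.
Row 1 must total 570; the given cells sum to 423, so (1,4) = 147.
Column 5: 129 + 141 + 78 + 105 + ? = 570, so (5,5) = 117.
Main diagonal: 111 + 120 + 114 + 117 + ? = 570, so (4,4) = 108.
Using row 4: 144 + 126 + 108 + 105 + ? → (4,1) = 570 − 483 = 87.
Row 5: 99 + 81 + 138 + 117 + ? = 570, so (5,4) = 135.
The remaining cell in column 1 is (3,1) = 570 − 420 = 150.
Using column 4: 147 + 84 + 108 + 135 + ? → (3,4) = 570 − 474 = 96.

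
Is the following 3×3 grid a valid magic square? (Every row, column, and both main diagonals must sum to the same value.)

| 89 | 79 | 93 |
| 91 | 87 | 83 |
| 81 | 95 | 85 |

Yes

Row 1: 89 + 79 + 93 = 261.
Row 2: 91 + 87 + 83 = 261.
Row 3: 81 + 95 + 85 = 261.
Column 1: 89 + 91 + 81 = 261.
Column 2: 79 + 87 + 95 = 261.
Column 3: 93 + 83 + 85 = 261.
Main diagonal: 89 + 87 + 85 = 261.
Anti-diagonal: 93 + 87 + 81 = 261.
All lines sum to 261.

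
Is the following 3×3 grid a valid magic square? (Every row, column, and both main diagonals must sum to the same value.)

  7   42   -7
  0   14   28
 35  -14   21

Yes

Row 1: 7 + 42 + (-7) = 42.
Row 2: 0 + 14 + 28 = 42.
Row 3: 35 + (-14) + 21 = 42.
Column 1: 7 + 0 + 35 = 42.
Column 2: 42 + 14 + (-14) = 42.
Column 3: -7 + 28 + 21 = 42.
Main diagonal: 7 + 14 + 21 = 42.
Anti-diagonal: -7 + 14 + 35 = 42.
All lines sum to 42.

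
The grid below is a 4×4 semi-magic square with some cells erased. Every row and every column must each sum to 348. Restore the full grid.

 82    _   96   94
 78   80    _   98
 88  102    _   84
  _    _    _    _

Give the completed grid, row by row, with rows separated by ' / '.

Row 1: 82 + 96 + 94 + ? = 348, so (1,2) = 76.
The remaining cell in row 2 is (2,3) = 348 − 256 = 92.
Row 3 must total 348; the given cells sum to 274, so (3,3) = 74.
Column 1: 82 + 78 + 88 + ? = 348, so (4,1) = 100.
Column 2 needs 348; the known cells sum to 258, so (4,2) = 90.
From column 3, 348 − (96 + 92 + 74) gives (4,3) = 86.
The remaining cell in column 4 is (4,4) = 348 − 276 = 72.

82 76 96 94 / 78 80 92 98 / 88 102 74 84 / 100 90 86 72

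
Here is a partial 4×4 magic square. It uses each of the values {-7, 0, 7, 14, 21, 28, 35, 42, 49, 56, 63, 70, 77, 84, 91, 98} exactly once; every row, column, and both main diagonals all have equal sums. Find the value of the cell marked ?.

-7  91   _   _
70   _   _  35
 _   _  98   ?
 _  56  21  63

0

The 16 entries sum to 728, so each line sums to 728/4 = 182.
The remaining cell in row 4 is (4,1) = 182 − 140 = 42.
The remaining cell in column 1 is (3,1) = 182 − 105 = 77.
Main diagonal: -7 + 98 + 63 + ? = 182, so (2,2) = 28.
Row 2 needs 182; the known cells sum to 133, so (2,3) = 49.
Column 2: 91 + 28 + 56 + ? = 182, so (3,2) = 7.
Column 3 must total 182; the given cells sum to 168, so (1,3) = 14.
Anti-diagonal needs 182; the known cells sum to 98, so (1,4) = 84.
Row 3 must total 182; the given cells sum to 182, so (3,4) = 0.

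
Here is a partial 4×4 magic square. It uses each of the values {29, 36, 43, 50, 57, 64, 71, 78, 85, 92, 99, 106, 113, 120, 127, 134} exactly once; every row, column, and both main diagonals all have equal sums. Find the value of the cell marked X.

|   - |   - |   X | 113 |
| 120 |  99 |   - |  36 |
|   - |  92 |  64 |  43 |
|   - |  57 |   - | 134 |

106

The 16 entries sum to 1304, so each line sums to 1304/4 = 326.
Row 2 needs 326; the known cells sum to 255, so (2,3) = 71.
The remaining cell in row 3 is (3,1) = 326 − 199 = 127.
Column 2: 99 + 92 + 57 + ? = 326, so (1,2) = 78.
Main diagonal needs 326; the known cells sum to 297, so (1,1) = 29.
Using anti-diagonal: 113 + 71 + 92 + ? → (4,1) = 326 − 276 = 50.
Using row 1: 29 + 78 + 113 + ? → (1,3) = 326 − 220 = 106.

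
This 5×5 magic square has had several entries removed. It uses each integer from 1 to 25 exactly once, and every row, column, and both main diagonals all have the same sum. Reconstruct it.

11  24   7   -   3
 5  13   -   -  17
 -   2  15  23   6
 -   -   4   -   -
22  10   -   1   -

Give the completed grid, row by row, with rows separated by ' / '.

The entries are 1 through 25, which sum to 325, so each line sums to 325/5 = 65.
Using row 1: 11 + 24 + 7 + 3 + ? → (1,4) = 65 − 45 = 20.
Row 3: 2 + 15 + 23 + 6 + ? = 65, so (3,1) = 19.
From column 1, 65 − (11 + 5 + 19 + 22) gives (4,1) = 8.
From column 2, 65 − (24 + 13 + 2 + 10) gives (4,2) = 16.
Using anti-diagonal: 3 + 15 + 16 + 22 + ? → (2,4) = 65 − 56 = 9.
Using row 2: 5 + 13 + 9 + 17 + ? → (2,3) = 65 − 44 = 21.
Using column 3: 7 + 21 + 15 + 4 + ? → (5,3) = 65 − 47 = 18.
The remaining cell in column 4 is (4,4) = 65 − 53 = 12.
Main diagonal must total 65; the given cells sum to 51, so (5,5) = 14.
Using row 4: 8 + 16 + 4 + 12 + ? → (4,5) = 65 − 40 = 25.

11 24 7 20 3 / 5 13 21 9 17 / 19 2 15 23 6 / 8 16 4 12 25 / 22 10 18 1 14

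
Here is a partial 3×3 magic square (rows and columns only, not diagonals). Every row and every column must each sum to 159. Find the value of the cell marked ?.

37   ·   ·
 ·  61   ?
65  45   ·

41

The remaining cell in row 3 is (3,3) = 159 − 110 = 49.
Column 1: 37 + 65 + ? = 159, so (2,1) = 57.
Column 2 must total 159; the given cells sum to 106, so (1,2) = 53.
Row 1 needs 159; the known cells sum to 90, so (1,3) = 69.
The remaining cell in row 2 is (2,3) = 159 − 118 = 41.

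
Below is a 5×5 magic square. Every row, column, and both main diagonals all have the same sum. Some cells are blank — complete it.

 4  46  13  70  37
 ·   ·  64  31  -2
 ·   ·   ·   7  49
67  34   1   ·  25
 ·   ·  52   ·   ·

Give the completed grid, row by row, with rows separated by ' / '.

4 46 13 70 37 / 55 22 64 31 -2 / 16 58 40 7 49 / 67 34 1 43 25 / 28 10 52 19 61

Row 1 is already complete: 4 + 46 + 13 + 70 + 37 = 170, so that is the magic constant.
Using row 4: 67 + 34 + 1 + 25 + ? → (4,4) = 170 − 127 = 43.
Column 3 needs 170; the known cells sum to 130, so (3,3) = 40.
From column 4, 170 − (70 + 31 + 7 + 43) gives (5,4) = 19.
Using column 5: 37 + (-2) + 49 + 25 + ? → (5,5) = 170 − 109 = 61.
From main diagonal, 170 − (4 + 40 + 43 + 61) gives (2,2) = 22.
Anti-diagonal must total 170; the given cells sum to 142, so (5,1) = 28.
Using row 2: 22 + 64 + 31 + (-2) + ? → (2,1) = 170 − 115 = 55.
Row 5: 28 + 52 + 19 + 61 + ? = 170, so (5,2) = 10.
Using column 1: 4 + 55 + 67 + 28 + ? → (3,1) = 170 − 154 = 16.
Using column 2: 46 + 22 + 34 + 10 + ? → (3,2) = 170 − 112 = 58.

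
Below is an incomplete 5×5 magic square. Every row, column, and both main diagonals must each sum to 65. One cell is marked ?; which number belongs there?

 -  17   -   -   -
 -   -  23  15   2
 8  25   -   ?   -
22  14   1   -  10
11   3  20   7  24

Row 4: 22 + 14 + 1 + 10 + ? = 65, so (4,4) = 18.
The remaining cell in column 2 is (2,2) = 65 − 59 = 6.
The remaining cell in row 2 is (2,1) = 65 − 46 = 19.
From column 1, 65 − (19 + 8 + 22 + 11) gives (1,1) = 5.
The remaining cell in main diagonal is (3,3) = 65 − 53 = 12.
From anti-diagonal, 65 − (15 + 12 + 14 + 11) gives (1,5) = 13.
Column 3 must total 65; the given cells sum to 56, so (1,3) = 9.
Column 5 needs 65; the known cells sum to 49, so (3,5) = 16.
Row 1 must total 65; the given cells sum to 44, so (1,4) = 21.
From row 3, 65 − (8 + 25 + 12 + 16) gives (3,4) = 4.

4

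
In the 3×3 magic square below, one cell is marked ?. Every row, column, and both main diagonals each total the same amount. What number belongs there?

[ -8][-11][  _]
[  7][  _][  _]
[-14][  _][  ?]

Column 1 is complete and sums to -15; that is the magic constant.
Row 1 must total -15; the given cells sum to -19, so (1,3) = 4.
Anti-diagonal must total -15; the given cells sum to -10, so (2,2) = -5.
Row 2 needs -15; the known cells sum to 2, so (2,3) = -17.
Column 2 must total -15; the given cells sum to -16, so (3,2) = 1.
Column 3 needs -15; the known cells sum to -13, so (3,3) = -2.

-2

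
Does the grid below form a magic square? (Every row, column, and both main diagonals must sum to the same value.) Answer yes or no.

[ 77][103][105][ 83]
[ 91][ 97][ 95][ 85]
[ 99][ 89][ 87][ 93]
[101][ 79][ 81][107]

Yes

Row 1: 77 + 103 + 105 + 83 = 368.
Row 2: 91 + 97 + 95 + 85 = 368.
Row 3: 99 + 89 + 87 + 93 = 368.
Row 4: 101 + 79 + 81 + 107 = 368.
Column 1: 77 + 91 + 99 + 101 = 368.
Column 2: 103 + 97 + 89 + 79 = 368.
Column 3: 105 + 95 + 87 + 81 = 368.
Column 4: 83 + 85 + 93 + 107 = 368.
Main diagonal: 77 + 97 + 87 + 107 = 368.
Anti-diagonal: 83 + 95 + 89 + 101 = 368.
All lines sum to 368.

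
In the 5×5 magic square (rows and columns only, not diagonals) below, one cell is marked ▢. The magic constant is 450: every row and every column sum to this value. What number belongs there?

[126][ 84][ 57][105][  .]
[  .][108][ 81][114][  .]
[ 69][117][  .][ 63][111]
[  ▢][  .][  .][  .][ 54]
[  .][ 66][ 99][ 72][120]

The remaining cell in row 1 is (1,5) = 450 − 372 = 78.
From row 3, 450 − (69 + 117 + 63 + 111) gives (3,3) = 90.
The remaining cell in row 5 is (5,1) = 450 − 357 = 93.
From column 2, 450 − (84 + 108 + 117 + 66) gives (4,2) = 75.
Column 3 must total 450; the given cells sum to 327, so (4,3) = 123.
Column 4 needs 450; the known cells sum to 354, so (4,4) = 96.
Using column 5: 78 + 111 + 54 + 120 + ? → (2,5) = 450 − 363 = 87.
Using row 2: 108 + 81 + 114 + 87 + ? → (2,1) = 450 − 390 = 60.
Row 4: 75 + 123 + 96 + 54 + ? = 450, so (4,1) = 102.

102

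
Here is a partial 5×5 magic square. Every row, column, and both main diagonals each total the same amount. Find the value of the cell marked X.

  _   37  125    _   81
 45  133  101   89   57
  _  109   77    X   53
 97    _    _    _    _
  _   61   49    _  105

Row 2 is complete and sums to 425; that is the magic constant.
Using column 2: 37 + 133 + 109 + 61 + ? → (4,2) = 425 − 340 = 85.
The remaining cell in column 3 is (4,3) = 425 − 352 = 73.
From column 5, 425 − (81 + 57 + 53 + 105) gives (4,5) = 129.
Anti-diagonal must total 425; the given cells sum to 332, so (5,1) = 93.
Row 4 needs 425; the known cells sum to 384, so (4,4) = 41.
Row 5 needs 425; the known cells sum to 308, so (5,4) = 117.
The remaining cell in main diagonal is (1,1) = 425 − 356 = 69.
Using row 1: 69 + 37 + 125 + 81 + ? → (1,4) = 425 − 312 = 113.
Column 1 must total 425; the given cells sum to 304, so (3,1) = 121.
Column 4 must total 425; the given cells sum to 360, so (3,4) = 65.

65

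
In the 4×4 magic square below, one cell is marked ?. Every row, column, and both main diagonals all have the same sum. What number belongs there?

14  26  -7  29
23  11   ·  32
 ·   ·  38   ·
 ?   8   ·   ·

Row 1 is complete and sums to 62; that is the magic constant.
Row 2: 23 + 11 + 32 + ? = 62, so (2,3) = -4.
From column 2, 62 − (26 + 11 + 8) gives (3,2) = 17.
From column 3, 62 − (-7 + (-4) + 38) gives (4,3) = 35.
The remaining cell in main diagonal is (4,4) = 62 − 63 = -1.
The remaining cell in anti-diagonal is (4,1) = 62 − 42 = 20.

20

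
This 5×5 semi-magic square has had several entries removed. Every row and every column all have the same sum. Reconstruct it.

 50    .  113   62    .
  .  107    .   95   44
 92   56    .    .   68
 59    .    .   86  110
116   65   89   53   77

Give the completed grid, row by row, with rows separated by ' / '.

Row 5 is already complete: 116 + 65 + 89 + 53 + 77 = 400, so that is the magic constant.
Using column 1: 50 + 92 + 59 + 116 + ? → (2,1) = 400 − 317 = 83.
Column 4 must total 400; the given cells sum to 296, so (3,4) = 104.
Using column 5: 44 + 68 + 110 + 77 + ? → (1,5) = 400 − 299 = 101.
Row 1: 50 + 113 + 62 + 101 + ? = 400, so (1,2) = 74.
Row 2: 83 + 107 + 95 + 44 + ? = 400, so (2,3) = 71.
From row 3, 400 − (92 + 56 + 104 + 68) gives (3,3) = 80.
Column 2 must total 400; the given cells sum to 302, so (4,2) = 98.
Column 3 needs 400; the known cells sum to 353, so (4,3) = 47.

50 74 113 62 101 / 83 107 71 95 44 / 92 56 80 104 68 / 59 98 47 86 110 / 116 65 89 53 77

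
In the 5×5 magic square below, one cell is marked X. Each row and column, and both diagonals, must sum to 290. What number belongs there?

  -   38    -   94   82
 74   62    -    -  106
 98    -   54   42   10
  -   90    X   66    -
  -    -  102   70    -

78

From row 3, 290 − (98 + 54 + 42 + 10) gives (3,2) = 86.
Column 2 must total 290; the given cells sum to 276, so (5,2) = 14.
From column 4, 290 − (94 + 42 + 66 + 70) gives (2,4) = 18.
Anti-diagonal needs 290; the known cells sum to 244, so (5,1) = 46.
Row 2 needs 290; the known cells sum to 260, so (2,3) = 30.
Row 5 must total 290; the given cells sum to 232, so (5,5) = 58.
From column 5, 290 − (82 + 106 + 10 + 58) gives (4,5) = 34.
Main diagonal: 62 + 54 + 66 + 58 + ? = 290, so (1,1) = 50.
The remaining cell in row 1 is (1,3) = 290 − 264 = 26.
From column 1, 290 − (50 + 74 + 98 + 46) gives (4,1) = 22.
Using column 3: 26 + 30 + 54 + 102 + ? → (4,3) = 290 − 212 = 78.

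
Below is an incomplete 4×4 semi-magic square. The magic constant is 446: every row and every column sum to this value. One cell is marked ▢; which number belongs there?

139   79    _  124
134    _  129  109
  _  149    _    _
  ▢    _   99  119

84

Row 1 needs 446; the known cells sum to 342, so (1,3) = 104.
Row 2 needs 446; the known cells sum to 372, so (2,2) = 74.
Column 2 must total 446; the given cells sum to 302, so (4,2) = 144.
Using column 3: 104 + 129 + 99 + ? → (3,3) = 446 − 332 = 114.
Column 4 needs 446; the known cells sum to 352, so (3,4) = 94.
From row 3, 446 − (149 + 114 + 94) gives (3,1) = 89.
Row 4: 144 + 99 + 119 + ? = 446, so (4,1) = 84.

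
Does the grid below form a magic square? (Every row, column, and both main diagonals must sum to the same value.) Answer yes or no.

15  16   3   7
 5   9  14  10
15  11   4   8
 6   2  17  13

Row 1: 15 + 16 + 3 + 7 = 41.
Row 2: 5 + 9 + 14 + 10 = 38.
Row 3: 15 + 11 + 4 + 8 = 38.
Row 4: 6 + 2 + 17 + 13 = 38.
Column 1: 15 + 5 + 15 + 6 = 41.
Column 2: 16 + 9 + 11 + 2 = 38.
Column 3: 3 + 14 + 4 + 17 = 38.
Column 4: 7 + 10 + 8 + 13 = 38.
Main diagonal: 15 + 9 + 4 + 13 = 41.
Anti-diagonal: 7 + 14 + 11 + 6 = 38.

No — anti-diagonal sums to 38 but row 1 sums to 41.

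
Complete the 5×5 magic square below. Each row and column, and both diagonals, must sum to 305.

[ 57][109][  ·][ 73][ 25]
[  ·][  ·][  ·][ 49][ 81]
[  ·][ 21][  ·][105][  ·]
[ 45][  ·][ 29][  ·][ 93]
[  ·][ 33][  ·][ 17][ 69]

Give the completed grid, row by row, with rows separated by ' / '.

57 109 41 73 25 / 13 65 97 49 81 / 89 21 53 105 37 / 45 77 29 61 93 / 101 33 85 17 69

The remaining cell in row 1 is (1,3) = 305 − 264 = 41.
Column 4 needs 305; the known cells sum to 244, so (4,4) = 61.
The remaining cell in column 5 is (3,5) = 305 − 268 = 37.
Row 4: 45 + 29 + 61 + 93 + ? = 305, so (4,2) = 77.
Column 2 must total 305; the given cells sum to 240, so (2,2) = 65.
Main diagonal must total 305; the given cells sum to 252, so (3,3) = 53.
Anti-diagonal: 25 + 49 + 53 + 77 + ? = 305, so (5,1) = 101.
From row 3, 305 − (21 + 53 + 105 + 37) gives (3,1) = 89.
Row 5 needs 305; the known cells sum to 220, so (5,3) = 85.
The remaining cell in column 1 is (2,1) = 305 − 292 = 13.
Column 3 must total 305; the given cells sum to 208, so (2,3) = 97.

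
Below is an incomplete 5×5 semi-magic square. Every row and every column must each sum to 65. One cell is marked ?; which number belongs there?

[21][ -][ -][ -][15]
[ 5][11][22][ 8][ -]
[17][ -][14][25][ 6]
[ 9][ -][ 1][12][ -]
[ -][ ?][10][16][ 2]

24

From row 2, 65 − (5 + 11 + 22 + 8) gives (2,5) = 19.
Row 3 needs 65; the known cells sum to 62, so (3,2) = 3.
From column 1, 65 − (21 + 5 + 17 + 9) gives (5,1) = 13.
Column 3: 22 + 14 + 1 + 10 + ? = 65, so (1,3) = 18.
Column 4 must total 65; the given cells sum to 61, so (1,4) = 4.
Using column 5: 15 + 19 + 6 + 2 + ? → (4,5) = 65 − 42 = 23.
Row 1 must total 65; the given cells sum to 58, so (1,2) = 7.
Row 4 must total 65; the given cells sum to 45, so (4,2) = 20.
Using row 5: 13 + 10 + 16 + 2 + ? → (5,2) = 65 − 41 = 24.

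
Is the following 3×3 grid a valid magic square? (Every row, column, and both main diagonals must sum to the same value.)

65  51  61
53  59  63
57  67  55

Row 1: 65 + 51 + 61 = 177.
Row 2: 53 + 59 + 63 = 175.
Row 3: 57 + 67 + 55 = 179.
Column 1: 65 + 53 + 57 = 175.
Column 2: 51 + 59 + 67 = 177.
Column 3: 61 + 63 + 55 = 179.
Main diagonal: 65 + 59 + 55 = 179.
Anti-diagonal: 61 + 59 + 57 = 177.

No — main diagonal sums to 179 but anti-diagonal sums to 177.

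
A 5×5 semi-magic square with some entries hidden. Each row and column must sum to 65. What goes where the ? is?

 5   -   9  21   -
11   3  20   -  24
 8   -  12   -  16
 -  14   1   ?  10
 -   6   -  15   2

18

From row 2, 65 − (11 + 3 + 20 + 24) gives (2,4) = 7.
Column 3: 9 + 20 + 12 + 1 + ? = 65, so (5,3) = 23.
From column 5, 65 − (24 + 16 + 10 + 2) gives (1,5) = 13.
Row 1 must total 65; the given cells sum to 48, so (1,2) = 17.
Row 5: 6 + 23 + 15 + 2 + ? = 65, so (5,1) = 19.
Column 1 must total 65; the given cells sum to 43, so (4,1) = 22.
Column 2 needs 65; the known cells sum to 40, so (3,2) = 25.
Row 3 needs 65; the known cells sum to 61, so (3,4) = 4.
Row 4 needs 65; the known cells sum to 47, so (4,4) = 18.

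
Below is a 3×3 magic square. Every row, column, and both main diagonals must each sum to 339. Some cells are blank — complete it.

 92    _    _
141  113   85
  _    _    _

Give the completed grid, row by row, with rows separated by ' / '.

92 127 120 / 141 113 85 / 106 99 134

The remaining cell in column 1 is (3,1) = 339 − 233 = 106.
The remaining cell in main diagonal is (3,3) = 339 − 205 = 134.
Anti-diagonal needs 339; the known cells sum to 219, so (1,3) = 120.
Row 1 needs 339; the known cells sum to 212, so (1,2) = 127.
Row 3 must total 339; the given cells sum to 240, so (3,2) = 99.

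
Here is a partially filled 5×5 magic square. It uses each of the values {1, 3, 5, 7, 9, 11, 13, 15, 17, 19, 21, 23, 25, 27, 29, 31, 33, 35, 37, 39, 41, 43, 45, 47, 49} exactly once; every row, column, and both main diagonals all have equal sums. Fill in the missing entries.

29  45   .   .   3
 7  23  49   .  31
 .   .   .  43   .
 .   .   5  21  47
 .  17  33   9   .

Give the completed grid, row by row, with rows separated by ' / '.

29 45 11 37 3 / 7 23 49 15 31 / 35 1 27 43 19 / 13 39 5 21 47 / 41 17 33 9 25

The 25 entries sum to 625, so each line sums to 625/5 = 125.
From row 2, 125 − (7 + 23 + 49 + 31) gives (2,4) = 15.
Column 4: 15 + 43 + 21 + 9 + ? = 125, so (1,4) = 37.
From row 1, 125 − (29 + 45 + 37 + 3) gives (1,3) = 11.
Column 3 must total 125; the given cells sum to 98, so (3,3) = 27.
Main diagonal must total 125; the given cells sum to 100, so (5,5) = 25.
Row 5 needs 125; the known cells sum to 84, so (5,1) = 41.
Column 5 needs 125; the known cells sum to 106, so (3,5) = 19.
Using anti-diagonal: 3 + 15 + 27 + 41 + ? → (4,2) = 125 − 86 = 39.
Using row 4: 39 + 5 + 21 + 47 + ? → (4,1) = 125 − 112 = 13.
Column 1 needs 125; the known cells sum to 90, so (3,1) = 35.
Column 2: 45 + 23 + 39 + 17 + ? = 125, so (3,2) = 1.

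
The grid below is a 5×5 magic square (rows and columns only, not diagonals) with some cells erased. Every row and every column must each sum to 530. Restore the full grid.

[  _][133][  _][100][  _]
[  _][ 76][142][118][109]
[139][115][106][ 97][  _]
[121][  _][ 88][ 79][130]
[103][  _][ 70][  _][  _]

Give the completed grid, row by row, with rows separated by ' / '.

Using row 2: 76 + 142 + 118 + 109 + ? → (2,1) = 530 − 445 = 85.
From row 3, 530 − (139 + 115 + 106 + 97) gives (3,5) = 73.
Row 4: 121 + 88 + 79 + 130 + ? = 530, so (4,2) = 112.
From column 1, 530 − (85 + 139 + 121 + 103) gives (1,1) = 82.
From column 2, 530 − (133 + 76 + 115 + 112) gives (5,2) = 94.
Column 3: 142 + 106 + 88 + 70 + ? = 530, so (1,3) = 124.
Column 4 must total 530; the given cells sum to 394, so (5,4) = 136.
Row 1 must total 530; the given cells sum to 439, so (1,5) = 91.
Using row 5: 103 + 94 + 70 + 136 + ? → (5,5) = 530 − 403 = 127.

82 133 124 100 91 / 85 76 142 118 109 / 139 115 106 97 73 / 121 112 88 79 130 / 103 94 70 136 127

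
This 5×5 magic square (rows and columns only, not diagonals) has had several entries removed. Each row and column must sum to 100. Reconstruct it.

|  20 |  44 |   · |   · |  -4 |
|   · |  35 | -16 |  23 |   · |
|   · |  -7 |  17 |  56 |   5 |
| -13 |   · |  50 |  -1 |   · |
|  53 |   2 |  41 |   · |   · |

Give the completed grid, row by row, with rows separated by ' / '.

20 44 8 32 -4 / 11 35 -16 23 47 / 29 -7 17 56 5 / -13 26 50 -1 38 / 53 2 41 -10 14

Using row 3: -7 + 17 + 56 + 5 + ? → (3,1) = 100 − 71 = 29.
Column 1: 20 + 29 + (-13) + 53 + ? = 100, so (2,1) = 11.
From column 2, 100 − (44 + 35 + (-7) + 2) gives (4,2) = 26.
Column 3 needs 100; the known cells sum to 92, so (1,3) = 8.
Row 1 must total 100; the given cells sum to 68, so (1,4) = 32.
The remaining cell in row 2 is (2,5) = 100 − 53 = 47.
From row 4, 100 − (-13 + 26 + 50 + (-1)) gives (4,5) = 38.
Column 4: 32 + 23 + 56 + (-1) + ? = 100, so (5,4) = -10.
Using column 5: -4 + 47 + 5 + 38 + ? → (5,5) = 100 − 86 = 14.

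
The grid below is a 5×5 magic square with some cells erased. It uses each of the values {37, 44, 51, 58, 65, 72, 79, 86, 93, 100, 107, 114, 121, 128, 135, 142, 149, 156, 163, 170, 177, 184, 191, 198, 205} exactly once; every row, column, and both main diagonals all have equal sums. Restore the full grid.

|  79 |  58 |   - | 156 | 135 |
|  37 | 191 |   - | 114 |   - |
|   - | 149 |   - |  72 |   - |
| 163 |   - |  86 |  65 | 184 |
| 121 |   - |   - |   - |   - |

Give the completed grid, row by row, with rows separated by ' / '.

The 25 entries sum to 3025, so each line sums to 3025/5 = 605.
Row 1: 79 + 58 + 156 + 135 + ? = 605, so (1,3) = 177.
Row 4: 163 + 86 + 65 + 184 + ? = 605, so (4,2) = 107.
From column 1, 605 − (79 + 37 + 163 + 121) gives (3,1) = 205.
Column 2 needs 605; the known cells sum to 505, so (5,2) = 100.
Column 4 needs 605; the known cells sum to 407, so (5,4) = 198.
From anti-diagonal, 605 − (135 + 114 + 107 + 121) gives (3,3) = 128.
Row 3 must total 605; the given cells sum to 554, so (3,5) = 51.
The remaining cell in main diagonal is (5,5) = 605 − 463 = 142.
Row 5: 121 + 100 + 198 + 142 + ? = 605, so (5,3) = 44.
Column 3 needs 605; the known cells sum to 435, so (2,3) = 170.
Column 5 must total 605; the given cells sum to 512, so (2,5) = 93.

79 58 177 156 135 / 37 191 170 114 93 / 205 149 128 72 51 / 163 107 86 65 184 / 121 100 44 198 142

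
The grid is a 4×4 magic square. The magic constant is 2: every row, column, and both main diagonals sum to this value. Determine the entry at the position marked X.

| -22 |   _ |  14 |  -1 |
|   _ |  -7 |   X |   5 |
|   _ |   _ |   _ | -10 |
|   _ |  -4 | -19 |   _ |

Row 1: -22 + 14 + (-1) + ? = 2, so (1,2) = 11.
Using column 2: 11 + (-7) + (-4) + ? → (3,2) = 2 − 0 = 2.
Column 4 needs 2; the known cells sum to -6, so (4,4) = 8.
The remaining cell in main diagonal is (3,3) = 2 − (-21) = 23.
Row 3 needs 2; the known cells sum to 15, so (3,1) = -13.
The remaining cell in row 4 is (4,1) = 2 − (-15) = 17.
Using column 1: -22 + (-13) + 17 + ? → (2,1) = 2 − (-18) = 20.
The remaining cell in column 3 is (2,3) = 2 − 18 = -16.

-16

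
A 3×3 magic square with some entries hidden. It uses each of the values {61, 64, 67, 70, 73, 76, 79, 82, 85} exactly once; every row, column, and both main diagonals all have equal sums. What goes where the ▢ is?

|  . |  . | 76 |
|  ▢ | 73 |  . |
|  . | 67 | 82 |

The 9 entries sum to 657, so each line sums to 657/3 = 219.
From row 3, 219 − (67 + 82) gives (3,1) = 70.
Column 2 must total 219; the given cells sum to 140, so (1,2) = 79.
The remaining cell in column 3 is (2,3) = 219 − 158 = 61.
Main diagonal: 73 + 82 + ? = 219, so (1,1) = 64.
Using row 2: 73 + 61 + ? → (2,1) = 219 − 134 = 85.

85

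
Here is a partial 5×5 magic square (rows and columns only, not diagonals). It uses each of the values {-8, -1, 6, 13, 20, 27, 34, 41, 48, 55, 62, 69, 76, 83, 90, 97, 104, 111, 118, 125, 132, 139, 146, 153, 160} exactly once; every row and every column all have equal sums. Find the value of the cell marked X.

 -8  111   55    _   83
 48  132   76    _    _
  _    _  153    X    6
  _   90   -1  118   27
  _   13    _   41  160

62

The 25 entries sum to 1900, so each line sums to 1900/5 = 380.
Row 1 needs 380; the known cells sum to 241, so (1,4) = 139.
The remaining cell in row 4 is (4,1) = 380 − 234 = 146.
Using column 2: 111 + 132 + 90 + 13 + ? → (3,2) = 380 − 346 = 34.
Column 3 must total 380; the given cells sum to 283, so (5,3) = 97.
The remaining cell in column 5 is (2,5) = 380 − 276 = 104.
The remaining cell in row 2 is (2,4) = 380 − 360 = 20.
The remaining cell in row 5 is (5,1) = 380 − 311 = 69.
The remaining cell in column 1 is (3,1) = 380 − 255 = 125.
Column 4: 139 + 20 + 118 + 41 + ? = 380, so (3,4) = 62.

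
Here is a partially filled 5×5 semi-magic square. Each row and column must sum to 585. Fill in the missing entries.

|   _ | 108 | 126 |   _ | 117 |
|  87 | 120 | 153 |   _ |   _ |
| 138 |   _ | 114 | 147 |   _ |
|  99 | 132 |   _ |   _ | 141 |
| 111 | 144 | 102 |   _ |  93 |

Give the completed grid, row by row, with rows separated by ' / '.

150 108 126 84 117 / 87 120 153 96 129 / 138 81 114 147 105 / 99 132 90 123 141 / 111 144 102 135 93

From row 5, 585 − (111 + 144 + 102 + 93) gives (5,4) = 135.
From column 1, 585 − (87 + 138 + 99 + 111) gives (1,1) = 150.
Using column 2: 108 + 120 + 132 + 144 + ? → (3,2) = 585 − 504 = 81.
Column 3: 126 + 153 + 114 + 102 + ? = 585, so (4,3) = 90.
Row 1 must total 585; the given cells sum to 501, so (1,4) = 84.
Row 3 needs 585; the known cells sum to 480, so (3,5) = 105.
From row 4, 585 − (99 + 132 + 90 + 141) gives (4,4) = 123.
From column 4, 585 − (84 + 147 + 123 + 135) gives (2,4) = 96.
Column 5 needs 585; the known cells sum to 456, so (2,5) = 129.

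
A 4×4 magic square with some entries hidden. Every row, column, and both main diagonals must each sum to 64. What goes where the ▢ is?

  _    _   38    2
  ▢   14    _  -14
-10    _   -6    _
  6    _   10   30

42

From row 4, 64 − (6 + 10 + 30) gives (4,2) = 18.
Column 3 must total 64; the given cells sum to 42, so (2,3) = 22.
The remaining cell in column 4 is (3,4) = 64 − 18 = 46.
From main diagonal, 64 − (14 + (-6) + 30) gives (1,1) = 26.
Anti-diagonal must total 64; the given cells sum to 30, so (3,2) = 34.
Row 1: 26 + 38 + 2 + ? = 64, so (1,2) = -2.
The remaining cell in row 2 is (2,1) = 64 − 22 = 42.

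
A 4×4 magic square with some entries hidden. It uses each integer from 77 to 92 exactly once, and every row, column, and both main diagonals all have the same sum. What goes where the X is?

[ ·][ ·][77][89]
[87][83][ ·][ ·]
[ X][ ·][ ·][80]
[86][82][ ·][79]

81

The entries are 77 through 92, which sum to 1352, so each line sums to 1352/4 = 338.
Row 4: 86 + 82 + 79 + ? = 338, so (4,3) = 91.
Using column 4: 89 + 80 + 79 + ? → (2,4) = 338 − 248 = 90.
From row 2, 338 − (87 + 83 + 90) gives (2,3) = 78.
Column 3 needs 338; the known cells sum to 246, so (3,3) = 92.
Main diagonal needs 338; the known cells sum to 254, so (1,1) = 84.
The remaining cell in anti-diagonal is (3,2) = 338 − 253 = 85.
Row 1: 84 + 77 + 89 + ? = 338, so (1,2) = 88.
The remaining cell in row 3 is (3,1) = 338 − 257 = 81.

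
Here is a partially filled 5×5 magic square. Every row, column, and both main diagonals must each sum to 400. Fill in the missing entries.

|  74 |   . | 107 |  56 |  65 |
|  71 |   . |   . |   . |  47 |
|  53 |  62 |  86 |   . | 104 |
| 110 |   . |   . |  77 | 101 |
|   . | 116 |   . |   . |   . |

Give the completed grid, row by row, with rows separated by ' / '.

Using row 1: 74 + 107 + 56 + 65 + ? → (1,2) = 400 − 302 = 98.
Row 3: 53 + 62 + 86 + 104 + ? = 400, so (3,4) = 95.
Column 1 must total 400; the given cells sum to 308, so (5,1) = 92.
Column 5 must total 400; the given cells sum to 317, so (5,5) = 83.
Main diagonal: 74 + 86 + 77 + 83 + ? = 400, so (2,2) = 80.
Column 2 needs 400; the known cells sum to 356, so (4,2) = 44.
The remaining cell in anti-diagonal is (2,4) = 400 − 287 = 113.
Row 2 must total 400; the given cells sum to 311, so (2,3) = 89.
Using row 4: 110 + 44 + 77 + 101 + ? → (4,3) = 400 − 332 = 68.
Column 3 must total 400; the given cells sum to 350, so (5,3) = 50.
The remaining cell in column 4 is (5,4) = 400 − 341 = 59.

74 98 107 56 65 / 71 80 89 113 47 / 53 62 86 95 104 / 110 44 68 77 101 / 92 116 50 59 83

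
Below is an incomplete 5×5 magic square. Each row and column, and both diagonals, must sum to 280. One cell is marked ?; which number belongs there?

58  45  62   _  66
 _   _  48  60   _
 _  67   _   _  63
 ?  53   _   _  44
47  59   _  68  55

Using row 1: 58 + 45 + 62 + 66 + ? → (1,4) = 280 − 231 = 49.
Using row 5: 47 + 59 + 68 + 55 + ? → (5,3) = 280 − 229 = 51.
The remaining cell in column 2 is (2,2) = 280 − 224 = 56.
Column 5: 66 + 63 + 44 + 55 + ? = 280, so (2,5) = 52.
From anti-diagonal, 280 − (66 + 60 + 53 + 47) gives (3,3) = 54.
Row 2: 56 + 48 + 60 + 52 + ? = 280, so (2,1) = 64.
From column 3, 280 − (62 + 48 + 54 + 51) gives (4,3) = 65.
From main diagonal, 280 − (58 + 56 + 54 + 55) gives (4,4) = 57.
From row 4, 280 − (53 + 65 + 57 + 44) gives (4,1) = 61.

61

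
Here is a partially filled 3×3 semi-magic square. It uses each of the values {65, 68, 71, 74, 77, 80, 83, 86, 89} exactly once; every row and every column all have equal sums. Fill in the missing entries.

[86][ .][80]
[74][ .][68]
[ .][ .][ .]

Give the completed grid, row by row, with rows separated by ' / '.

86 65 80 / 74 89 68 / 71 77 83

The 9 entries sum to 693, so each line sums to 693/3 = 231.
Row 1 needs 231; the known cells sum to 166, so (1,2) = 65.
From row 2, 231 − (74 + 68) gives (2,2) = 89.
Column 1 needs 231; the known cells sum to 160, so (3,1) = 71.
From column 2, 231 − (65 + 89) gives (3,2) = 77.
The remaining cell in column 3 is (3,3) = 231 − 148 = 83.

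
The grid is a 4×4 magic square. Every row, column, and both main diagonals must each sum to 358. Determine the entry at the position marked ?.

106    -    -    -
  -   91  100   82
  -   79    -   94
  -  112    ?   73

103

Row 2 needs 358; the known cells sum to 273, so (2,1) = 85.
From column 2, 358 − (91 + 79 + 112) gives (1,2) = 76.
Using column 4: 82 + 94 + 73 + ? → (1,4) = 358 − 249 = 109.
Main diagonal: 106 + 91 + 73 + ? = 358, so (3,3) = 88.
The remaining cell in anti-diagonal is (4,1) = 358 − 288 = 70.
Row 1 must total 358; the given cells sum to 291, so (1,3) = 67.
Row 3: 79 + 88 + 94 + ? = 358, so (3,1) = 97.
Row 4 needs 358; the known cells sum to 255, so (4,3) = 103.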